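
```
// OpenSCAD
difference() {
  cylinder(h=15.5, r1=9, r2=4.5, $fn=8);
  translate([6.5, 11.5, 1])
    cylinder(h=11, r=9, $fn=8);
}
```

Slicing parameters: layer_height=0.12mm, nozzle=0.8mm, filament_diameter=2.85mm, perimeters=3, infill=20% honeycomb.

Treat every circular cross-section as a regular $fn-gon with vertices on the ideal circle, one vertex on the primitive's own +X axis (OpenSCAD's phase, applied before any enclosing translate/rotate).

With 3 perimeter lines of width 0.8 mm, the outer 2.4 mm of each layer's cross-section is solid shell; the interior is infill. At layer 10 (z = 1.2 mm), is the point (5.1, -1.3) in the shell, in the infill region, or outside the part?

infill

At z = 1.2 mm: the cone (r1=9→r2=4.5) has section circumradius 8.652 here — a regular 8-gon; the cylinder at (6.5, 11.5): section is a regular 8-gon, circumradius r=9; Taking the first minus the rest: starting from the cone, the r=9 cylinder at (6.5, 11.5) partially overlaps it — only the 25.40 mm² overlap (of its 229.10 mm²) is removed, clipping the outline — 1 connected region. Overall, the cross-section is a single solid region. The nearest boundary edge runs (8.65, 0.00)→(6.12, -6.12); distance from the point to it = 2.78 mm. The point is inside the cross-section and 2.78 mm from the nearest boundary — more than the 2.4 mm shell width (3 × 0.8), so it's in the infill interior.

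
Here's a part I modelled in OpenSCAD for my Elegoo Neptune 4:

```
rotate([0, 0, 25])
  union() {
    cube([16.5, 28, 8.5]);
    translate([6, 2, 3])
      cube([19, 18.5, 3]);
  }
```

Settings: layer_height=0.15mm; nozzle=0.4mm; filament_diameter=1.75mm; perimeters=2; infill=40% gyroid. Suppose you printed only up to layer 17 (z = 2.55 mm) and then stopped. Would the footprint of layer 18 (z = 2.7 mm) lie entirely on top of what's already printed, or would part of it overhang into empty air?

entirely on top

Compare the two slices. At z = 2.55: the cube (footprint 16.5×28) is included at this height (area 462.00 mm²); the cube at (6, 2) is absent (z outside [3, 6]); Taking the union: only the 16.5×28 cube is present, so the union is just that shape — area = 462.00 mm²; (rotated 25° about Z; rotation is an isometry so areas/perimeters/island counts are preserved). At z = 2.7: the cube (footprint 16.5×28) is included at this height (area 462.00 mm²); the cube at (6, 2) does not reach this height (z outside [3, 6]); Taking the union: only the 16.5×28 cube is present, so the union is just that shape — area = 462.00 mm²; (rotated 25° about Z; rotation is an isometry so areas/perimeters/island counts are preserved). Checking containment: the cross-section at z = 2.7 is a subset of the cross-section at z = 2.55.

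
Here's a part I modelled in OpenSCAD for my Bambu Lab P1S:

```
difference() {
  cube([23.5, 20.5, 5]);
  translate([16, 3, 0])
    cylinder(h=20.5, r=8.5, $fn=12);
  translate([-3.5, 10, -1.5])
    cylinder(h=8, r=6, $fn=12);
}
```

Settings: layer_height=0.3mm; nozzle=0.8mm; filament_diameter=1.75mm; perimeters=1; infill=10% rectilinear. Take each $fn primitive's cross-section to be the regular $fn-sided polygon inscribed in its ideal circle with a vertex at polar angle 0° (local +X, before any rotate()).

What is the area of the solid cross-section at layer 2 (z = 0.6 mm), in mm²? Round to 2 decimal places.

312.98 mm²

At z = 0.6 mm: the cube (footprint 23.5×20.5) is included at this height (area 481.75 mm²); the r=8.5 cylinder at (16, 3) gives a regular 12-gon of circumradius 8.5 (constant along its height) (area = (12/2)·8.500²·sin(360°/12) = 216.75 mm²); the cylinder at (-3.5, 10): section is a regular 12-gon, circumradius r=6 (area = (12/2)·6.000²·sin(360°/12) = 108.00 mm²); Taking the first minus the rest: starting from the 23.5×20.5 cube (481.75 mm²), the r=8.5 cylinder at (16, 3) partially overlaps it — only the 153.30 mm² overlap (of its 216.75 mm²) is removed, clipping the outline; the r=6 cylinder at (-3.5, 10) partially overlaps it — only the 15.47 mm² overlap (of its 108.00 mm²) is removed, clipping the outline — area = 312.98 mm². Overall, the cross-section is a single solid region. Net area = 312.98 mm².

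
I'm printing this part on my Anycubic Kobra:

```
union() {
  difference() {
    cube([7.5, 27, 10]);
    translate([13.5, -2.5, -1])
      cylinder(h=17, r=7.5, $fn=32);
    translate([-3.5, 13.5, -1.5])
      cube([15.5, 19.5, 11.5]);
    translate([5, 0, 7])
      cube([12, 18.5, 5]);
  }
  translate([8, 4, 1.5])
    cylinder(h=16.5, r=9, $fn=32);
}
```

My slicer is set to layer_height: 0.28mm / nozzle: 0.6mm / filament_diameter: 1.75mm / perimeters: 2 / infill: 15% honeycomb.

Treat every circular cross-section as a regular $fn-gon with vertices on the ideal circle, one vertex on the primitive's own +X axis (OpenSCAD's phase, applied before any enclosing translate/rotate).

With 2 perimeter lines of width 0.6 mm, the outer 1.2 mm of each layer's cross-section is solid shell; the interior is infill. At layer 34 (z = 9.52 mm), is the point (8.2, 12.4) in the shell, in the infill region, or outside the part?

shell

At z = 9.52 mm: the cube (footprint 7.5×27) is included at this height; the cylinder at (13.5, -2.5): section is a regular 32-gon, circumradius r=7.5; the cube at (-3.5, 13.5) is present — its section is the full 15.5×19.5 rectangle; the cube at (5, 0) is present — its section is the full 12×18.5 rectangle; Taking the first minus the rest: starting from the 7.5×27 cube, the r=7.5 cylinder at (13.5, -2.5) partially overlaps it — only the 1.15 mm² overlap (of its 175.58 mm²) is removed, clipping the outline; the 15.5×19.5 cube at (-3.5, 13.5) partially overlaps it — only the 101.25 mm² overlap (of its 302.25 mm²) is removed, clipping the outline; the 12×18.5 cube at (5, 0) partially overlaps it — only the 32.60 mm² overlap (of its 222.00 mm²) is removed, clipping the outline — 1 connected region; the cylinder at (8, 4): section is a regular 32-gon, circumradius r=9; Combining (union): the regions partially overlap (shared area 54.15 mm²), so overlapping operands fuse into one piece — 1 connected region. Overall, the cross-section is a single solid region. The nearest boundary edge runs (8.00, 13.00)→(9.76, 12.83); distance from the point to it = 0.58 mm. The point is inside the cross-section, 0.58 mm from the nearest boundary — within the 1.2 mm shell band (2 × 0.6).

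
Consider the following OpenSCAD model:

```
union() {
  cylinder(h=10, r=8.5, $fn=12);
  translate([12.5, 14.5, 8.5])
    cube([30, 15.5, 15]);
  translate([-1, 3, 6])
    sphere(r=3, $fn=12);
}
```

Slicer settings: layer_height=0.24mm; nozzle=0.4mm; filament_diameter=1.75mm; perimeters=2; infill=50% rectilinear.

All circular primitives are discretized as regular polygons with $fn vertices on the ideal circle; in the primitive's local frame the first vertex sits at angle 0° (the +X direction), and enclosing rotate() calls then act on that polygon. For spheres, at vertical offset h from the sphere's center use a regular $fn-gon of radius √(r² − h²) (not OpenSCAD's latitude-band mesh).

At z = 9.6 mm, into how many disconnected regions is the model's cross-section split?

At z = 9.6 mm: the cylinder: section is a regular 12-gon, circumradius r=8.5; the cube at (12.5, 14.5) is present — its section is the full 30×15.5 rectangle; the sphere at (-1, 3) is absent (|z−center|=3.600 > r=3); Combining (union): the 2 present regions are separate (no shared area or edge), so areas and boundary lengths simply add and each stays a separate island — 2 connected regions. The result has 2 disconnected regions.

2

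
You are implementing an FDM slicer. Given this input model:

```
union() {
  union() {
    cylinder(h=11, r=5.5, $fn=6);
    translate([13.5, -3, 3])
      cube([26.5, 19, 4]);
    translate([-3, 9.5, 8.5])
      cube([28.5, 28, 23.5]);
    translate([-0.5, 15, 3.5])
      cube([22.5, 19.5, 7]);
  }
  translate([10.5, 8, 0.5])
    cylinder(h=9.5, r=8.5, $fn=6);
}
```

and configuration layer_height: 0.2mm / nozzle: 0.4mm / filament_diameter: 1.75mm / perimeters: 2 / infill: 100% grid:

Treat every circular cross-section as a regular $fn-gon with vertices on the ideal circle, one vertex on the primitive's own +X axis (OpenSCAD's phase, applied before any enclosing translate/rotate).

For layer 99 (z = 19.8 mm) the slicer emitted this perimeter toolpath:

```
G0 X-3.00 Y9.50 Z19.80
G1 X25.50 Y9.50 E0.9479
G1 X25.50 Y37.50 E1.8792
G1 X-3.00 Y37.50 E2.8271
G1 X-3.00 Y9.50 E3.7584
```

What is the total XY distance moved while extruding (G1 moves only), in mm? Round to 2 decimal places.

113.00 mm

Sum the Euclidean lengths of each G1 segment: total = 113.00 mm.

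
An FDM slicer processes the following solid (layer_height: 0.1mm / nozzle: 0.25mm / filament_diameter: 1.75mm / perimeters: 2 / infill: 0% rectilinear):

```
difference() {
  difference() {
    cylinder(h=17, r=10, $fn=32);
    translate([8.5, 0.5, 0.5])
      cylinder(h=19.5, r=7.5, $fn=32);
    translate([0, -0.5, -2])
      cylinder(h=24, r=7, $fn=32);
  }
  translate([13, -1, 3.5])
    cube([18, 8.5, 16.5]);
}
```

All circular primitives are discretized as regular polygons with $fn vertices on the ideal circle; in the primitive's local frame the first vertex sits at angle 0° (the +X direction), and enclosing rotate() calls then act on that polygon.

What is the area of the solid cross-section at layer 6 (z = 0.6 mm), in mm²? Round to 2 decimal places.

112.88 mm²

At z = 0.6 mm: the cylinder: section is a regular 32-gon, circumradius r=10 (area = (32/2)·10.000²·sin(360°/32) = 312.14 mm²); the cylinder at (8.5, 0.5): section is a regular 32-gon, circumradius r=7.5 (area = (32/2)·7.500²·sin(360°/32) = 175.58 mm²); the r=7 cylinder at (0, -0.5) gives a regular 32-gon of circumradius 7 (constant along its height) (area = (32/2)·7.000²·sin(360°/32) = 152.95 mm²); Subtracting the remaining from the first: starting from the r=10 cylinder (312.14 mm²), the r=7.5 cylinder at (8.5, 0.5) partially overlaps it — only the 94.30 mm² overlap (of its 175.58 mm²) is removed, clipping the outline; the r=7 cylinder at (0, -0.5) partially overlaps it — only the 104.97 mm² overlap (of its 152.95 mm²) is removed, clipping the outline — area = 112.88 mm²; the cube at (13, -1) is not intersected at this z (z outside [3.5, 20]); Subtracting the remaining from the first: none of the subtracted shapes is present at this height, so the result so far is unchanged — area = 112.88 mm². Overall, the cross-section is a single solid region. Net area = 112.88 mm².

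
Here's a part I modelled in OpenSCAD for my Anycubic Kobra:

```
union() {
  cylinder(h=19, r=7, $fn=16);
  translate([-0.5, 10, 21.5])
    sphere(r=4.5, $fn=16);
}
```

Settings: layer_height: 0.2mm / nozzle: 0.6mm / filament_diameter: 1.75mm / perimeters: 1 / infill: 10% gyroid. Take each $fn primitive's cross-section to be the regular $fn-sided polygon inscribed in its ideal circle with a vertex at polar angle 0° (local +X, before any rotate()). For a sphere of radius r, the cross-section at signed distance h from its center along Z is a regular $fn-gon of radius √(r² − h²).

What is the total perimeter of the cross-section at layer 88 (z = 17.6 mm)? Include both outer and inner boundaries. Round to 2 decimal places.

57.72 mm

At z = 17.6 mm: the r=7 cylinder gives a regular 16-gon of circumradius 7 (constant along its height) (perimeter = 2·16·7.000·sin(180°/16) = 43.70 mm); the r=4.5 sphere at (-0.5, 10) slices to a regular 16-gon of circumradius 2.245 (√(r²−h²) with h=3.9 from center) (perimeter = 2·16·2.245·sin(180°/16) = 14.02 mm); Combining (union): the 2 present regions are separate (no shared area or edge), so areas and boundary lengths simply add and each stays a separate island — boundary = 57.72 mm. Overall, the cross-section has 2 separate islands. Total boundary length (outer) = 57.72 mm.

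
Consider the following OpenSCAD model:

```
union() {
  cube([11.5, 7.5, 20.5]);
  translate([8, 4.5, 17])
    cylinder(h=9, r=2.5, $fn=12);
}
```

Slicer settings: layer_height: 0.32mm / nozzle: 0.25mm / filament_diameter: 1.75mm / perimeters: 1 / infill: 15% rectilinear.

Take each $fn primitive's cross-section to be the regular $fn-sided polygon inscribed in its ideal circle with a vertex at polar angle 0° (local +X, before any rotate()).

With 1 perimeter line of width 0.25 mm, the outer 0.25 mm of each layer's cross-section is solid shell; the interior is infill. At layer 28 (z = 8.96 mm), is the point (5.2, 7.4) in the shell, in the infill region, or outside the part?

shell

At z = 8.96 mm: the 11.5×7.5 cube contributes its full rectangle; the cylinder at (8, 4.5) is not intersected at this z (z outside [17, 26]); Combining (union): only the 11.5×7.5 cube is present, so the union is just that shape — 1 connected region. Overall, the cross-section is a single solid region. The nearest boundary edge runs (11.50, 7.50)→(0.00, 7.50); distance from the point to it = 0.10 mm. The point is inside the cross-section, 0.10 mm from the nearest boundary — within the 0.25 mm shell band (1 × 0.25).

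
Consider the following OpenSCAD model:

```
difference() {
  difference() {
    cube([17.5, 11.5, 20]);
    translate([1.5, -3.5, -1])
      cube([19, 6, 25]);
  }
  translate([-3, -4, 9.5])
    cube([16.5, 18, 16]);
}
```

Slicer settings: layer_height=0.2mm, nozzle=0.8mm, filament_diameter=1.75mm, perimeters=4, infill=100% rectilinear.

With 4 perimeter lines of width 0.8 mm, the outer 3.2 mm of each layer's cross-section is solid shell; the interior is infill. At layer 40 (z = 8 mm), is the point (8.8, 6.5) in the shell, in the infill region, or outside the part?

infill

At z = 8 mm: the cube (footprint 17.5×11.5) is included at this height; the cube at (1.5, -3.5) is present — its section is the full 19×6 rectangle; After the difference (first − rest): starting from the 17.5×11.5 cube, the 19×6 cube at (1.5, -3.5) partially overlaps it — only the 40.00 mm² overlap (of its 114.00 mm²) is removed, clipping the outline — 1 connected region; the cube at (-3, -4) is absent (z outside [9.5, 25.5]); Taking the first minus the rest: none of the subtracted shapes is present at this height, so the result so far is unchanged — 1 connected region. Overall, the cross-section is a single solid region. The nearest boundary edge runs (17.50, 2.50)→(1.50, 2.50); distance from the point to it = 4.00 mm. The point is inside the cross-section and 4.00 mm from the nearest boundary — more than the 3.2 mm shell width (4 × 0.8), so it's in the infill interior.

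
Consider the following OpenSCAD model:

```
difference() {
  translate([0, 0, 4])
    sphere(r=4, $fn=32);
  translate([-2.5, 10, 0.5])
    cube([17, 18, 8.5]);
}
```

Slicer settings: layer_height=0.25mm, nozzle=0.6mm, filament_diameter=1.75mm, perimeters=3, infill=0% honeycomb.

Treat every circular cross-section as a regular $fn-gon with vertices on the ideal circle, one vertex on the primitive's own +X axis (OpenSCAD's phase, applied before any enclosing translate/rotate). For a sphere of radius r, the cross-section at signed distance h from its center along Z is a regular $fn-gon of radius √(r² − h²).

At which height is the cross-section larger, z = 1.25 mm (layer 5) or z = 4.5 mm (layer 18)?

layer 18 (z = 4.5 mm)

Layer 5 (z = 1.25): the r=4 sphere contributes a regular 32-gon of circumradius √(4²−2.75²) = 2.905 (area = (32/2)·2.905²·sin(360°/32) = 26.34 mm²); the cube at (-2.5, 10) is present — its section is the full 17×18 rectangle (area 306.00 mm²); After the difference (first − rest): starting from the r=4 sphere (26.34 mm²), the 17×18 cube at (-2.5, 10) misses the remaining region (no effect) — area = 26.34 mm². So its area = 26.34 mm². Layer 18 (z = 4.5): the r=4 sphere slices to a regular 32-gon of circumradius 3.969 (√(r²−h²) with h=0.5 from center) (area = (32/2)·3.969²·sin(360°/32) = 49.16 mm²); the cube at (-2.5, 10) is present — its section is the full 17×18 rectangle (area 306.00 mm²); Subtracting the remaining from the first: starting from the r=4 sphere (49.16 mm²), the 17×18 cube at (-2.5, 10) misses the remaining region (no effect) — area = 49.16 mm². So its area = 49.16 mm². Layer 18 is larger (49.16 vs 26.34 mm²).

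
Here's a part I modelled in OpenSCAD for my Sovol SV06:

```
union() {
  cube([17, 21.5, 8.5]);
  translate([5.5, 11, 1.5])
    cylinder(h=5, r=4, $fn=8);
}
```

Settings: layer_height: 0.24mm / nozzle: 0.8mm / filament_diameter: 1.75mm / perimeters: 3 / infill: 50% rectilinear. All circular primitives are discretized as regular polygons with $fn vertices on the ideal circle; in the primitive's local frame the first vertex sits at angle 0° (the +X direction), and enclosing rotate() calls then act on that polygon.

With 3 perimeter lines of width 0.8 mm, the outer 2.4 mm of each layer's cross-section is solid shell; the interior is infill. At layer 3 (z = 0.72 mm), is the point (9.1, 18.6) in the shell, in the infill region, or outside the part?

At z = 0.72 mm: the cube is present — its section is the full 17×21.5 rectangle; the cylinder at (5.5, 11) does not reach this height (z outside [1.5, 6.5]); Taking the union: only the 17×21.5 cube is present, so the union is just that shape — 1 connected region. Overall, the cross-section is a single solid region. The nearest boundary edge runs (17.00, 21.50)→(0.00, 21.50); distance from the point to it = 2.90 mm. The point is inside the cross-section and 2.90 mm from the nearest boundary — more than the 2.4 mm shell width (3 × 0.8), so it's in the infill interior.

infill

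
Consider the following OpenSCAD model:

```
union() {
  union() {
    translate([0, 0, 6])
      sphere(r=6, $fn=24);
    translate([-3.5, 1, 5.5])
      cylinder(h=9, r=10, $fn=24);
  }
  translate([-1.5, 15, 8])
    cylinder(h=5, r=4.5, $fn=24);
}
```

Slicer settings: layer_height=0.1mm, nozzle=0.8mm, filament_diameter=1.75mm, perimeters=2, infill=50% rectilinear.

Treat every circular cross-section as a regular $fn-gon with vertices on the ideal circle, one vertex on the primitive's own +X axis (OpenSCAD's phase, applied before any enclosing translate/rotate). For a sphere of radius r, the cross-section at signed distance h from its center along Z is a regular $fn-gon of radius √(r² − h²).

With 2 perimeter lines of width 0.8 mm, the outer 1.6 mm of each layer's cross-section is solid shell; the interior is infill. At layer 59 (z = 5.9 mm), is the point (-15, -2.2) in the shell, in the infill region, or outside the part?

outside

At z = 5.9 mm: the sphere: section is a regular 24-gon, circumradius = √(r²−h²) = √(6²−0.1²) = 5.999; the r=10 cylinder at (-3.5, 1) gives a regular 24-gon of circumradius 10 (constant along its height); Combining (union): the r=6 sphere lies entirely inside the r=10 cylinder at (-3.5, 1), so the union is just the r=10 cylinder at (-3.5, 1) — 1 connected region; the cylinder at (-1.5, 15) is not intersected at this z (z outside [8, 13]); Taking the union: only that combined region is present, so the union is just that shape — 1 connected region. Overall, the cross-section is a single solid region. The nearest boundary edge runs (-12.16, -4.00)→(-13.16, -1.59); distance from the point to it = 1.94 mm. The point is not inside any of the regions above, so it lies outside the cross-section (1.94 mm from the nearest boundary).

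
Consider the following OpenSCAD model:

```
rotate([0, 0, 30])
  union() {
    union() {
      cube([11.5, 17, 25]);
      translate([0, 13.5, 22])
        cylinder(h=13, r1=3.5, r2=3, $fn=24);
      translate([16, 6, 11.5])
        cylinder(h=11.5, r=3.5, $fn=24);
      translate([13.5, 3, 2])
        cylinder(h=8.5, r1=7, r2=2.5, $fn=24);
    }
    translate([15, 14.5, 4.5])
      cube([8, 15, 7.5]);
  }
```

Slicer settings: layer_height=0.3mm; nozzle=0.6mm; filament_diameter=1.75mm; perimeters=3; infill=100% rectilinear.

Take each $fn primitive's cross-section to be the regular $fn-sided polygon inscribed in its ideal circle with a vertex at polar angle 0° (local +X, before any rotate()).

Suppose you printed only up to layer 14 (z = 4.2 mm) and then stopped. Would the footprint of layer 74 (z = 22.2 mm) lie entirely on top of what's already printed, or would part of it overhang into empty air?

part overhangs

Compare the two slices. At z = 4.2: the 11.5×17 cube contributes its full rectangle (area 195.50 mm²); the cone at (0, 13.5) does not reach this height (z outside [22, 35]); the cylinder at (16, 6) does not reach this height (z outside [11.5, 23]); the cone at (13.5, 3) contributes a regular 24-gon of circumradius 5.835 (interpolated between r1=7 and r2=2.5 at t=0.259) (area = (24/2)·5.835²·sin(360°/24) = 105.76 mm²); Combining (union): the regions partially overlap — summed areas 301.26 mm² minus the doubly-counted overlap 25.66 mm² gives 275.59 mm² — area = 275.59 mm²; the cube at (15, 14.5) is not intersected at this z (z outside [4.5, 12]); Combining (union): only the result so far is present, so the union is just that shape — area = 275.59 mm²; (rotated 30° about Z; rotation is an isometry so areas/perimeters/island counts are preserved). At z = 22.2: the cube (footprint 11.5×17) is included at this height (area 195.50 mm²); the cone at (0, 13.5) contributes a regular 24-gon of circumradius 3.492 (interpolated between r1=3.5 and r2=3 at t=0.015) (area = (24/2)·3.492²·sin(360°/24) = 37.88 mm²); the r=3.5 cylinder at (16, 6) gives a regular 24-gon of circumradius 3.5 (constant along its height) (area = (24/2)·3.500²·sin(360°/24) = 38.05 mm²); the cone at (13.5, 3) does not reach this height (z outside [2, 10.5]); Merging all regions: the regions partially overlap — summed areas 271.43 mm² minus the doubly-counted overlap 18.94 mm² gives 252.49 mm² — area = 252.49 mm²; the cube at (15, 14.5) does not reach this height (z outside [4.5, 12]); Merging all regions: only that combined region is present, so the union is just that shape — area = 252.49 mm²; (rotated 30° about Z; rotation is an isometry so areas/perimeters/island counts are preserved). Checking containment: at z = 22.2 the cross-section extends beyond the z = 4.2 cross-section by about 27.38 mm².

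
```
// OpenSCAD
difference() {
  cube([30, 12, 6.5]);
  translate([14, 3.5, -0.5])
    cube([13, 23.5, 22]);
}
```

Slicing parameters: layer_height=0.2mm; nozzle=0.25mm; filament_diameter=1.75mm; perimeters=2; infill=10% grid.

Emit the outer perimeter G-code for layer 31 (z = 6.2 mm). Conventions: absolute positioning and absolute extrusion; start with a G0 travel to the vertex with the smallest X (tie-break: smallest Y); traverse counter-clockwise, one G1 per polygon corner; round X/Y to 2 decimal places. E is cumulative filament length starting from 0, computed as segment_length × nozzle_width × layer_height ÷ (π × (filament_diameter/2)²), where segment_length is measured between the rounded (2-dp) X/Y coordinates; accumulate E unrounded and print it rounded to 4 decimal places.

At z = 6.2 mm: the 30×12 cube contributes its full rectangle; the 13×23.5 cube at (14, 3.5) contributes its full rectangle; After the difference (first − rest): starting from the 30×12 cube, the 13×23.5 cube at (14, 3.5) partially overlaps it — only the 110.50 mm² overlap (of its 305.50 mm²) is removed, clipping the outline — 1 connected region. The outline is a single polygon with 8 vertices. Extrusion per mm of travel: 0.25 × 0.2 / (π × 0.875²) = 0.020788. Accumulating E over each segment gives final E = 2.0995.

G0 X0.00 Y0.00 Z6.20
G1 X30.00 Y0.00 E0.6236
G1 X30.00 Y12.00 E0.8731
G1 X27.00 Y12.00 E0.9354
G1 X27.00 Y3.50 E1.1121
G1 X14.00 Y3.50 E1.3824
G1 X14.00 Y12.00 E1.5591
G1 X0.00 Y12.00 E1.8501
G1 X0.00 Y0.00 E2.0995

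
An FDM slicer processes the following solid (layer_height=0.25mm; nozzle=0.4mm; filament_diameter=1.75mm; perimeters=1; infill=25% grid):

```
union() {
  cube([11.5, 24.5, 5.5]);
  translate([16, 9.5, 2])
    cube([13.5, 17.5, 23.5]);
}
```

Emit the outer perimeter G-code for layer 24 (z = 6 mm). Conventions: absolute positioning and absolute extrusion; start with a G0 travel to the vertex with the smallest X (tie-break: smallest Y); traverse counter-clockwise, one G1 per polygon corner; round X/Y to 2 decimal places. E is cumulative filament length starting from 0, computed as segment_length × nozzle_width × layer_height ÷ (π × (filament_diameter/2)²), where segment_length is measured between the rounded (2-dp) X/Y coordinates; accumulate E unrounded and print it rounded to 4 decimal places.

At z = 6 mm: the cube does not reach this height (z outside [0, 5.5]); the cube at (16, 9.5) (footprint 13.5×17.5) is included at this height; Combining (union): only the 13.5×17.5 cube at (16, 9.5) is present, so the union is just that shape — 1 connected region. The outline is a single polygon with 4 vertices. Extrusion per mm of travel: 0.4 × 0.25 / (π × 0.875²) = 0.041575. Accumulating E over each segment gives final E = 2.5777.

G0 X16.00 Y9.50 Z6.00
G1 X29.50 Y9.50 E0.5613
G1 X29.50 Y27.00 E1.2888
G1 X16.00 Y27.00 E1.8501
G1 X16.00 Y9.50 E2.5777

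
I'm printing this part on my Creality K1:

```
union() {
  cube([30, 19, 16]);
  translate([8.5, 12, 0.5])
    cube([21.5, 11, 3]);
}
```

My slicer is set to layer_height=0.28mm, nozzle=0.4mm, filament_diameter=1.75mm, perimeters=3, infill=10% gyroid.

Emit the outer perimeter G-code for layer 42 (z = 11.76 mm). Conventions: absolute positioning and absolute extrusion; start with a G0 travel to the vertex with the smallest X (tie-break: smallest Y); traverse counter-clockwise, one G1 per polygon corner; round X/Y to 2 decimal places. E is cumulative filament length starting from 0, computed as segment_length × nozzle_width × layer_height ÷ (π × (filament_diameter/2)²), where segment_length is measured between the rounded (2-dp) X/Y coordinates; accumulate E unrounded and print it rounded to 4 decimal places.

G0 X0.00 Y0.00 Z11.76
G1 X30.00 Y0.00 E1.3969
G1 X30.00 Y19.00 E2.2816
G1 X0.00 Y19.00 E3.6786
G1 X0.00 Y0.00 E4.5633

At z = 11.76 mm: the cube is present — its section is the full 30×19 rectangle; the cube at (8.5, 12) is not intersected at this z (z outside [0.5, 3.5]); Merging all regions: only the 30×19 cube is present, so the union is just that shape — 1 connected region. The outline is a single polygon with 4 vertices. Extrusion per mm of travel: 0.4 × 0.28 / (π × 0.875²) = 0.046564. Accumulating E over each segment gives final E = 4.5633.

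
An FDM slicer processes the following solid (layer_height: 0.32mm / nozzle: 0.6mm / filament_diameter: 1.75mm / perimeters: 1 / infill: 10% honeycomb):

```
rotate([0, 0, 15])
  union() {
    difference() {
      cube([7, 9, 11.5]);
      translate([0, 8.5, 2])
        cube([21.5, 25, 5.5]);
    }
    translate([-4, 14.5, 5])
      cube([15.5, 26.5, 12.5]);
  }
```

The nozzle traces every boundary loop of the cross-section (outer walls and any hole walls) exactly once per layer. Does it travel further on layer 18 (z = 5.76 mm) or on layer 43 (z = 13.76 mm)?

layer 18 (z = 5.76 mm)

Layer 18 (z = 5.76): the 7×9 cube contributes its full rectangle (perimeter 32.00 mm); the cube at (0, 8.5) is present — its section is the full 21.5×25 rectangle (perimeter 93.00 mm); Subtracting the remaining from the first: starting from the 7×9 cube, the 21.5×25 cube at (0, 8.5) partially overlaps it — only the 3.50 mm² overlap (of its 537.50 mm²) is removed, clipping the outline — boundary = 31.00 mm; the cube at (-4, 14.5) is present — its section is the full 15.5×26.5 rectangle (perimeter 84.00 mm); Combining (union): the 2 present regions are separate (no shared area or edge), so areas and boundary lengths simply add and each stays a separate island — boundary = 115.00 mm; (rotated 15° about Z; rotation is an isometry so areas/perimeters/island counts are preserved). So its perimeter = 115.00 mm. Layer 43 (z = 13.76): the cube does not reach this height (z outside [0, 11.5]); the cube at (0, 8.5) does not reach this height (z outside [2, 7.5]); After the difference (first − rest): the first operand is absent here, so nothing remains; the cube at (-4, 14.5) (footprint 15.5×26.5) is included at this height (perimeter 84.00 mm); Combining (union): only the 15.5×26.5 cube at (-4, 14.5) is present, so the union is just that shape — boundary = 84.00 mm; (whole slice rotated 15° about Z — lengths, areas and connectivity unchanged). So its perimeter = 84.00 mm. Layer 18 is larger (115.00 vs 84.00 mm).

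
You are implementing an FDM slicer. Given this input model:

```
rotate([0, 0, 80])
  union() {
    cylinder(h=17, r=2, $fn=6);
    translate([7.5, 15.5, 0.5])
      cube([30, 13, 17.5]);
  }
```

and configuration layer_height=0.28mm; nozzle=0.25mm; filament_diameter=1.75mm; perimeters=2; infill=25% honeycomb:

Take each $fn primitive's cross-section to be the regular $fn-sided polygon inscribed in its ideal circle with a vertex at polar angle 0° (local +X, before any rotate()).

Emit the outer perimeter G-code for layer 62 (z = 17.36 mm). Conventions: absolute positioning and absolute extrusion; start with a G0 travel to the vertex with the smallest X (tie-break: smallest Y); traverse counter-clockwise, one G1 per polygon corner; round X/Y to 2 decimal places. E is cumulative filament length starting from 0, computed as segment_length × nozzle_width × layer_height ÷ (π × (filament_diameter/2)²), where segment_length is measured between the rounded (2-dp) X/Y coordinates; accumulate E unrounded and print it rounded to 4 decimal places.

At z = 17.36 mm: the cylinder is not intersected at this z (z outside [0, 17]); the cube at (7.5, 15.5) (footprint 30×13) is included at this height; Merging all regions: only the 30×13 cube at (7.5, 15.5) is present, so the union is just that shape — 1 connected region; (rotated 80° about Z; rotation is an isometry so areas/perimeters/island counts are preserved). The outline is a single polygon with 4 vertices. Extrusion per mm of travel: 0.25 × 0.28 / (π × 0.875²) = 0.029103. Accumulating E over each segment gives final E = 2.5027.

G0 X-26.76 Y12.34 Z17.36
G1 X-13.96 Y10.08 E0.3783
G1 X-8.75 Y39.62 E1.2512
G1 X-21.56 Y41.88 E1.6298
G1 X-26.76 Y12.34 E2.5027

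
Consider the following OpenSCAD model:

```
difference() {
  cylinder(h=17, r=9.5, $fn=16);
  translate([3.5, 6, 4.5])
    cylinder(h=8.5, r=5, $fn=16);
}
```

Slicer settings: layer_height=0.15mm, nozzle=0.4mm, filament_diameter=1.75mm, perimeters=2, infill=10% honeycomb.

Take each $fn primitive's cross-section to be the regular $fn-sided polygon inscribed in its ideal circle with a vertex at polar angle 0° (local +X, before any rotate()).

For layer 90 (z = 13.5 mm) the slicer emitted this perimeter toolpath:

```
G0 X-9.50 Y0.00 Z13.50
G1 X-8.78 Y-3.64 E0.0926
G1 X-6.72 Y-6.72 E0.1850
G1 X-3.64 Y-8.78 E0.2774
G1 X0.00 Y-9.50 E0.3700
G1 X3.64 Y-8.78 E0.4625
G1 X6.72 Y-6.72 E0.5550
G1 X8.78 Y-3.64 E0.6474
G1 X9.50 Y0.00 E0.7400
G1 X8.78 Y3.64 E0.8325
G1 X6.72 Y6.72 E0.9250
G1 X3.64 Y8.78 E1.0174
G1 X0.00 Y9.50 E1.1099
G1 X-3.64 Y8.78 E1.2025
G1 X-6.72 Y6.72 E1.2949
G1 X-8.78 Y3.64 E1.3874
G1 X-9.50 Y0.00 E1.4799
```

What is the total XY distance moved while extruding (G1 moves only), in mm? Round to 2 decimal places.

59.33 mm

Sum the Euclidean lengths of each G1 segment: total = 59.33 mm.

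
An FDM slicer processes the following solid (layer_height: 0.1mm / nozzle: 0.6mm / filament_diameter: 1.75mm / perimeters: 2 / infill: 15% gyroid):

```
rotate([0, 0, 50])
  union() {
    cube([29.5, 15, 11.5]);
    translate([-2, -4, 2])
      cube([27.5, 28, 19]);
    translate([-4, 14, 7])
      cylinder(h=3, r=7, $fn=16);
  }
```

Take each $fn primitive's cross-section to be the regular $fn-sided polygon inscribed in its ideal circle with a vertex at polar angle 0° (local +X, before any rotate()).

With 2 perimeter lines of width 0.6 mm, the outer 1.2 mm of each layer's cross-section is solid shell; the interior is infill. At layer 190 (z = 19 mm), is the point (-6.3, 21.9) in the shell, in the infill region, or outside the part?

At z = 19 mm: the cube does not reach this height (z outside [0, 11.5]); the 27.5×28 cube at (-2, -4) contributes its full rectangle; the cylinder at (-4, 14) is absent (z outside [7, 10]); Taking the union: only the 27.5×28 cube at (-2, -4) is present, so the union is just that shape — 1 connected region; (whole slice rotated 50° about Z — lengths, areas and connectivity unchanged). Overall, the cross-section is a single solid region. Undo the 50° rotation: the query point maps to (12.727, 18.903) in the un-rotated model frame. The nearest boundary edge runs (25.50, 24.00)→(-2.00, 24.00); distance from the point to it = 5.10 mm. The point is inside the cross-section and 5.10 mm from the nearest boundary — more than the 1.2 mm shell width (2 × 0.6), so it's in the infill interior.

infill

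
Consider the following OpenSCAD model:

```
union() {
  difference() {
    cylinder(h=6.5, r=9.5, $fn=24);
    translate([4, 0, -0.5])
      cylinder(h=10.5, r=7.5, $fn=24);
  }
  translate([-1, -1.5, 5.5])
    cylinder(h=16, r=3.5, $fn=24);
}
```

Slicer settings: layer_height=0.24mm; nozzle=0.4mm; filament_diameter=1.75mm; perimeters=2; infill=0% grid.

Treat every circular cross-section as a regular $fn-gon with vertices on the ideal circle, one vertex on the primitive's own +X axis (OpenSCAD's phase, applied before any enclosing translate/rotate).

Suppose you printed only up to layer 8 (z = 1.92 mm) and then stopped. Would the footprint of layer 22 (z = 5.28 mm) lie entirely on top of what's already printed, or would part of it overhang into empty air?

entirely on top

Compare the two slices. At z = 1.92: the r=9.5 cylinder gives a regular 24-gon of circumradius 9.5 (constant along its height) (area = (24/2)·9.500²·sin(360°/24) = 280.30 mm²); the r=7.5 cylinder at (4, 0) contributes a regular 24-gon of circumradius 7.5 (area = (24/2)·7.500²·sin(360°/24) = 174.70 mm²); After the difference (first − rest): starting from the r=9.5 cylinder (280.30 mm²), the r=7.5 cylinder at (4, 0) partially overlaps it — only the 151.80 mm² overlap (of its 174.70 mm²) is removed, clipping the outline — area = 128.50 mm²; the cylinder at (-1, -1.5) does not reach this height (z outside [5.5, 21.5]); Taking the union: only that combined region is present, so the union is just that shape — area = 128.50 mm². At z = 5.28: the r=9.5 cylinder contributes a regular 24-gon of circumradius 9.5 (area = (24/2)·9.500²·sin(360°/24) = 280.30 mm²); the cylinder at (4, 0): section is a regular 24-gon, circumradius r=7.5 (area = (24/2)·7.500²·sin(360°/24) = 174.70 mm²); Subtracting the remaining from the first: starting from the r=9.5 cylinder (280.30 mm²), the r=7.5 cylinder at (4, 0) partially overlaps it — only the 151.80 mm² overlap (of its 174.70 mm²) is removed, clipping the outline — area = 128.50 mm²; the cylinder at (-1, -1.5) is not intersected at this z (z outside [5.5, 21.5]); Merging all regions: only the result so far is present, so the union is just that shape — area = 128.50 mm². Checking containment: the cross-section at z = 5.28 is a subset of the cross-section at z = 1.92.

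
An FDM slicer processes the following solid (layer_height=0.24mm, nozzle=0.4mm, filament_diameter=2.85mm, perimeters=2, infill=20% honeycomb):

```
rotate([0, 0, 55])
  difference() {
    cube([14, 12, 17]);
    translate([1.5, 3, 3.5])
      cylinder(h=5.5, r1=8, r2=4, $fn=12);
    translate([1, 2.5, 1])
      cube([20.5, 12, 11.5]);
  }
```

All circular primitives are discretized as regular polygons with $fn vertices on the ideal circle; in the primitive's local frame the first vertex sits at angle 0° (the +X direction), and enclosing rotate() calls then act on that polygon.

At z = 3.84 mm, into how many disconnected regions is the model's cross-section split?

2

At z = 3.84 mm: the 14×12 cube contributes its full rectangle; the cone at (1.5, 3) contributes a regular 12-gon of circumradius 7.753 (interpolated between r1=8 and r2=4 at t=0.062); the 20.5×12 cube at (1, 2.5) contributes its full rectangle; After the difference (first − rest): starting from the 14×12 cube, the cone at (1.5, 3) partially overlaps it — only the 82.96 mm² overlap (of its 180.31 mm²) is removed, clipping the outline; the 20.5×12 cube at (1, 2.5) partially overlaps it — only the 70.49 mm² overlap (of its 246.00 mm²) is removed, clipping the outline — 2 connected regions; (whole slice rotated 55° about Z — lengths, areas and connectivity unchanged). The result has 2 disconnected regions.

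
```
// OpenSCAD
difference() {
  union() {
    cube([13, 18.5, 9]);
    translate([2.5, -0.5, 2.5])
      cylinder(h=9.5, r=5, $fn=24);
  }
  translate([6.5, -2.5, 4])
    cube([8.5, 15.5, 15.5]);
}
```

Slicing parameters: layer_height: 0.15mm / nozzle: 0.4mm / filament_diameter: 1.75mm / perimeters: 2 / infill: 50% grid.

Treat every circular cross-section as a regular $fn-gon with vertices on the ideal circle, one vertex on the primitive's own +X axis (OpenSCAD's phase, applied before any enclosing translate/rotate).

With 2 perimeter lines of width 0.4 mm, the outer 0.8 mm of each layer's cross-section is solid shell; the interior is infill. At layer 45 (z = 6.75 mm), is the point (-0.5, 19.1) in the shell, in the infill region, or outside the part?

At z = 6.75 mm: the 13×18.5 cube contributes its full rectangle; the r=5 cylinder at (2.5, -0.5) contributes a regular 24-gon of circumradius 5; Taking the union: the regions partially overlap (shared area 27.56 mm²), so overlapping operands fuse into one piece — 1 connected region; the cube at (6.5, -2.5) is present — its section is the full 8.5×15.5 rectangle; Subtracting the remaining from the first: starting from the result so far, the 8.5×15.5 cube at (6.5, -2.5) partially overlaps it — only the 86.65 mm² overlap (of its 131.75 mm²) is removed, clipping the outline — 1 connected region. Overall, the cross-section is a single solid region. The nearest boundary edge runs (0.00, 3.83)→(0.00, 18.50); distance from the point to it = 0.78 mm. The point is not inside any of the regions above, so it lies outside the cross-section (0.78 mm from the nearest boundary).

outside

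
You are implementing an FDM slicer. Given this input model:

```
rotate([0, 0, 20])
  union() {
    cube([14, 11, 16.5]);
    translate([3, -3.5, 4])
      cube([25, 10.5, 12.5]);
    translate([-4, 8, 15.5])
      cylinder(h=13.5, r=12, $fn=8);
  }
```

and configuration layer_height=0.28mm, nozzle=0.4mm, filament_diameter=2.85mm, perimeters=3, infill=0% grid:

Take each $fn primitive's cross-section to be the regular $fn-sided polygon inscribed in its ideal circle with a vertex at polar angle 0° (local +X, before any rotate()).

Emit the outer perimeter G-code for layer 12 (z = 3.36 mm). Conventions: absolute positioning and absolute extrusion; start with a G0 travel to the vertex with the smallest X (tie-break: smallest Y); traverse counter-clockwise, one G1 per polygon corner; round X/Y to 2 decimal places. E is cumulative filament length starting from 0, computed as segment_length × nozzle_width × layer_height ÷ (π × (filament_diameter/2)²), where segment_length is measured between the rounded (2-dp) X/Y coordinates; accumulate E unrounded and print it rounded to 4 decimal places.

At z = 3.36 mm: the cube is present — its section is the full 14×11 rectangle; the cube at (3, -3.5) is absent (z outside [4, 16.5]); the cylinder at (-4, 8) is not intersected at this z (z outside [15.5, 29]); Combining (union): only the 14×11 cube is present, so the union is just that shape — 1 connected region; (rotated 20° about Z; rotation is an isometry so areas/perimeters/island counts are preserved). The outline is a single polygon with 4 vertices. Extrusion per mm of travel: 0.4 × 0.28 / (π × 1.425²) = 0.017557. Accumulating E over each segment gives final E = 0.8777.

G0 X-3.76 Y10.34 Z3.36
G1 X0.00 Y0.00 E0.1932
G1 X13.16 Y4.79 E0.4390
G1 X9.39 Y15.12 E0.6321
G1 X-3.76 Y10.34 E0.8777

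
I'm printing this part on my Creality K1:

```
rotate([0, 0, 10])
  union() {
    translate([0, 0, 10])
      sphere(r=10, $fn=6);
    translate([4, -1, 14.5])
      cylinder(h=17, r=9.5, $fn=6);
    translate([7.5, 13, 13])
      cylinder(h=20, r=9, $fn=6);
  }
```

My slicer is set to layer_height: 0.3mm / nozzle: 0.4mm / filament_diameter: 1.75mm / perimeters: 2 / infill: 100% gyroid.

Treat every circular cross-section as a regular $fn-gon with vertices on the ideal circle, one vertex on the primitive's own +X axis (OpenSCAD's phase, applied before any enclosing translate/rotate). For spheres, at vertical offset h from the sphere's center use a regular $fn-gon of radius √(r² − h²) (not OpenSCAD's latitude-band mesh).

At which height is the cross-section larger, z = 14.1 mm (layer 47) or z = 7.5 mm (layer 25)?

layer 47 (z = 14.1 mm)

Layer 47 (z = 14.1): the r=10 sphere slices to a regular 6-gon of circumradius 9.121 (√(r²−h²) with h=4.1 from center) (area = (6/2)·9.121²·sin(360°/6) = 216.13 mm²); the cylinder at (4, -1) is not intersected at this z (z outside [14.5, 31.5]); the r=9 cylinder at (7.5, 13) gives a regular 6-gon of circumradius 9 (constant along its height) (area = (6/2)·9.000²·sin(360°/6) = 210.44 mm²); Merging all regions: the regions partially overlap — summed areas 426.58 mm² minus the doubly-counted overlap 8.39 mm² gives 418.19 mm² — area = 418.19 mm²; (rotated 10° about Z; rotation is an isometry so areas/perimeters/island counts are preserved). So its area = 418.19 mm². Layer 25 (z = 7.5): the sphere: section is a regular 6-gon, circumradius = √(r²−h²) = √(10²−2.5²) = 9.682 (area = (6/2)·9.682²·sin(360°/6) = 243.57 mm²); the cylinder at (4, -1) does not reach this height (z outside [14.5, 31.5]); the cylinder at (7.5, 13) is absent (z outside [13, 33]); Combining (union): only the r=10 sphere is present, so the union is just that shape — area = 243.57 mm²; (rotated 10° about Z; rotation is an isometry so areas/perimeters/island counts are preserved). So its area = 243.57 mm². Layer 47 is larger (418.19 vs 243.57 mm²).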